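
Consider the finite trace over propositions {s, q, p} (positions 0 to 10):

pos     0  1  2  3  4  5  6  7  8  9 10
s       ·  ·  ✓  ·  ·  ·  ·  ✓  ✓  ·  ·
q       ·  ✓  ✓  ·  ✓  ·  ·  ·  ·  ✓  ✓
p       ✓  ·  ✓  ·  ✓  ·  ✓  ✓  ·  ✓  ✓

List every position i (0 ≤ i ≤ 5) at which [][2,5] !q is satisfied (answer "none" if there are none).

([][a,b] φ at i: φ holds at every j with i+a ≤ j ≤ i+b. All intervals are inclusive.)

Evaluate at each i in [0,5]:
  i=0: ✗ (fails at j=2)
  i=1: ✗ (fails at j=4)
  i=2: ✗ (fails at j=4)
  i=3: ✓ (all of [5,8])
  i=4: ✗ (fails at j=9)
  i=5: ✗ (fails at j=9)

3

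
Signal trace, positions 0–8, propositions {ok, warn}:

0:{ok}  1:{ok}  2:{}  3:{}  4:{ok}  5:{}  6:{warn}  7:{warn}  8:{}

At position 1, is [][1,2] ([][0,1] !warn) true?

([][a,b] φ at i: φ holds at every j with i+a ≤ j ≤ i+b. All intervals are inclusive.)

Yes

Check [][0,1] !warn at every j in [2,3]:
  j=2: holds on [2,3]
  j=3: holds on [3,4]
All positions satisfy it → formula holds.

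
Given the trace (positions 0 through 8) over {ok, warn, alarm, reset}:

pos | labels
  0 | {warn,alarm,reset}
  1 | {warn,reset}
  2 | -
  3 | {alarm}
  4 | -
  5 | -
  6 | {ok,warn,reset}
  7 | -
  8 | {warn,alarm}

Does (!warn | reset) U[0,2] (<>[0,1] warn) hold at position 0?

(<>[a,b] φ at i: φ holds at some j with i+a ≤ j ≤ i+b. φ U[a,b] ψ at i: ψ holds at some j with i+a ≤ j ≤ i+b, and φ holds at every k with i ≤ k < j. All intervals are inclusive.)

True

Need some j in [0,2] with <>[0,1] warn, and (!warn | reset) at every k in [0,j-1].
  j=0: <>[0,1] warn holds; no prefix to check → satisfied.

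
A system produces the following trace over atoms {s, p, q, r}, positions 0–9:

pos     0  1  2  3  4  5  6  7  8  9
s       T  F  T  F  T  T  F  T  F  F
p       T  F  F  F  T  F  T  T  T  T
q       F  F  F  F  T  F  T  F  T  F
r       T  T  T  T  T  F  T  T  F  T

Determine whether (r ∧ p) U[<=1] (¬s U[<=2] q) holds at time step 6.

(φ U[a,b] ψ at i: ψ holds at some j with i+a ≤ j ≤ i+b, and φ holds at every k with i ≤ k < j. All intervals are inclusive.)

Yes

Need some j in [6,7] with (¬s U[<=2] q), and (r ∧ p) at every k in [6,j-1].
  j=6: (¬s U[<=2] q) holds; no prefix to check → satisfied.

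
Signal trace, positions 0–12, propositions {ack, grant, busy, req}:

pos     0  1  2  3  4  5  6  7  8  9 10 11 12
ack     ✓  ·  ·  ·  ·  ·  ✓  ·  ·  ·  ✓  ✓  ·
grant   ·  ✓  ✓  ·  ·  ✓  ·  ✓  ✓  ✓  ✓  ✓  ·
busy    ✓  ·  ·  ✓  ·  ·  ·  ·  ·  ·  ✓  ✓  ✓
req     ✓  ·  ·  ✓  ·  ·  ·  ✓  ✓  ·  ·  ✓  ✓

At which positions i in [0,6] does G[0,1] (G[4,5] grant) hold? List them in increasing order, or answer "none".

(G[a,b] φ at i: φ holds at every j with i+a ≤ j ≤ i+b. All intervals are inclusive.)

3, 4, 5

Evaluate at each i in [0,6]:
  i=0: ✗ (fails at j=0)
  i=1: ✗ (fails at j=1)
  i=2: ✗ (fails at j=2)
  i=3: ✓ (all of [3,4])
  i=4: ✓ (all of [4,5])
  i=5: ✓ (all of [5,6])
  i=6: ✗ (fails at j=7)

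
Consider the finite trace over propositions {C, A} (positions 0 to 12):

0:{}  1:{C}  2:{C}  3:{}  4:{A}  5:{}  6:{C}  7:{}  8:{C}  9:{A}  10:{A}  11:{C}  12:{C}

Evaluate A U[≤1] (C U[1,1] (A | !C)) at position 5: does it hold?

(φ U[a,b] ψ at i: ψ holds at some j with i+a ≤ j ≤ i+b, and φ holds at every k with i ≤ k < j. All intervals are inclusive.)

False

Need some j in [5,6] with (C U[1,1] (A | !C)), and A at every k in [5,j-1].
  j=5: (C U[1,1] (A | !C)) — fails.
  j=6: (C U[1,1] (A | !C)) holds, but A fails at k=5 → not this j.
No j in the window works → until fails.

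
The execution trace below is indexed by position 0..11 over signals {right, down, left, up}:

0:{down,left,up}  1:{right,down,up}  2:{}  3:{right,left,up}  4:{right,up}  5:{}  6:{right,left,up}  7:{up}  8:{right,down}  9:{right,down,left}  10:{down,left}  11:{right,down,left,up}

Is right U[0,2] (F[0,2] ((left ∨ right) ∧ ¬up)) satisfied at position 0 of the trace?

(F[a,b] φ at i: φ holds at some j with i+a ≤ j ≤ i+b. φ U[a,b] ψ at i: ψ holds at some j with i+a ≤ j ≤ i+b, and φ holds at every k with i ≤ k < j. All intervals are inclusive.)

Need some j in [0,2] with F[0,2] ((left ∨ right) ∧ ¬up), and right at every k in [0,j-1].
  j=0: F[0,2] ((left ∨ right) ∧ ¬up) — fails (none in [0,2]).
  j=1: F[0,2] ((left ∨ right) ∧ ¬up) — fails (none in [1,3]).
  j=2: F[0,2] ((left ∨ right) ∧ ¬up) — fails (none in [2,4]).
No j in the window works → until fails.

Does not hold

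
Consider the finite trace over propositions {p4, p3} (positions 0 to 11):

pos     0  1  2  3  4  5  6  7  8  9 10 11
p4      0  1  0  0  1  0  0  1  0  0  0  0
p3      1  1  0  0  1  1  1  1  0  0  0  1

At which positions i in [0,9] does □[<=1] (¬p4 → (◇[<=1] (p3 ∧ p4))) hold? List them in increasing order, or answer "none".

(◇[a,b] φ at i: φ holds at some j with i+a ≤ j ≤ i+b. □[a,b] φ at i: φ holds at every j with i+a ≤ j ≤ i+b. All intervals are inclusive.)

Evaluate at each i in [0,9]:
  i=0: ✓ (all of [0,1])
  i=1: ✗ (fails at j=2)
  i=2: ✗ (fails at j=2)
  i=3: ✓ (all of [3,4])
  i=4: ✗ (fails at j=5)
  i=5: ✗ (fails at j=5)
  i=6: ✓ (all of [6,7])
  i=7: ✗ (fails at j=8)
  i=8: ✗ (fails at j=8)
  i=9: ✗ (fails at j=9)

0, 3, 6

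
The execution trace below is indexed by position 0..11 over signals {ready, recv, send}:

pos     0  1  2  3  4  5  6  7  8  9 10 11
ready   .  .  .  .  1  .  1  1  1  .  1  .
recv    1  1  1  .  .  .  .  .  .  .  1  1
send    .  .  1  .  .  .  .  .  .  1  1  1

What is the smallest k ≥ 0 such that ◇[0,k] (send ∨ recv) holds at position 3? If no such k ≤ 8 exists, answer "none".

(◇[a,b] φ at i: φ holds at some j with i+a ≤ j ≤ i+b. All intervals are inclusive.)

6

Scan j = 3,4,… for (send ∨ recv):
  j=3: fails
  j=4: fails
  j=5: fails
  j=6: fails
  j=7: fails
  j=8: fails
  j=9: holds
First hit at j=9, so smallest k = 9-3 = 6.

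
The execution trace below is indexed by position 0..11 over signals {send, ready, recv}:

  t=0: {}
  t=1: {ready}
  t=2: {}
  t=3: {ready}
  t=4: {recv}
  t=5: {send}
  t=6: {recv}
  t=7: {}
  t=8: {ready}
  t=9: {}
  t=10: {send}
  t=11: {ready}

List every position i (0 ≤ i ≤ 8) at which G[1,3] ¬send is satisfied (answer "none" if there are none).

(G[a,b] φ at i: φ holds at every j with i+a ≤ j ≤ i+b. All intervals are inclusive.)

Evaluate at each i in [0,8]:
  i=0: ✓ (all of [1,3])
  i=1: ✓ (all of [2,4])
  i=2: ✗ (fails at j=5)
  i=3: ✗ (fails at j=5)
  i=4: ✗ (fails at j=5)
  i=5: ✓ (all of [6,8])
  i=6: ✓ (all of [7,9])
  i=7: ✗ (fails at j=10)
  i=8: ✗ (fails at j=10)

0, 1, 5, 6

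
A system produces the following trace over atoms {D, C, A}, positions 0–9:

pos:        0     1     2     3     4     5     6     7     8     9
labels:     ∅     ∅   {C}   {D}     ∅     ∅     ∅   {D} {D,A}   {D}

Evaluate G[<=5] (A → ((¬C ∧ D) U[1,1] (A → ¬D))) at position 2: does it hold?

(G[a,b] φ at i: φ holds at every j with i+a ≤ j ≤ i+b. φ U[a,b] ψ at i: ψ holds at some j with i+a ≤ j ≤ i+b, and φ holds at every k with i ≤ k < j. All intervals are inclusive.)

Check (A → ((¬C ∧ D) U[1,1] (A → ¬D))) at every j in [2,7]:
  j=2: antecedent false → ✓
  j=3: antecedent false → ✓
  j=4: antecedent false → ✓
  j=5: antecedent false → ✓
  j=6: antecedent false → ✓
  j=7: antecedent false → ✓
All positions satisfy it → formula holds.

Yes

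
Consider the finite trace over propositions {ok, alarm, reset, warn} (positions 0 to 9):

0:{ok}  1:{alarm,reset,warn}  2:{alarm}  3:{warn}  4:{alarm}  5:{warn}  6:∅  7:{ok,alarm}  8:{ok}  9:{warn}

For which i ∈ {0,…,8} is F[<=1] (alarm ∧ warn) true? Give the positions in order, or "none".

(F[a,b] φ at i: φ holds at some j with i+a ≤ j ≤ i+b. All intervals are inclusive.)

0, 1

Evaluate at each i in [0,8]:
  i=0: ✓ (witness j=1)
  i=1: ✓ (witness j=1)
  i=2: ✗ (none in [2,3])
  i=3: ✗ (none in [3,4])
  i=4: ✗ (none in [4,5])
  i=5: ✗ (none in [5,6])
  i=6: ✗ (none in [6,7])
  i=7: ✗ (none in [7,8])
  i=8: ✗ (none in [8,9])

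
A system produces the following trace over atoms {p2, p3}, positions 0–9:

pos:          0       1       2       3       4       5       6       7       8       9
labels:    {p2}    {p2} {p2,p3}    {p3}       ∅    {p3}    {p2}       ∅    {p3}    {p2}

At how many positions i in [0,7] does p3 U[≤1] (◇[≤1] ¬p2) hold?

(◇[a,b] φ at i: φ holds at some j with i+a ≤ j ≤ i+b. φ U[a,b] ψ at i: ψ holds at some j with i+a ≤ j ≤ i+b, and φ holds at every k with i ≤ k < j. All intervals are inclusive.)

6

Evaluate at each i in [0,7]:
  i=0: ✗ (no rhs in [0,1])
  i=1: ✗ (lhs fails at k=1 before rhs at j=2)
  i=2: ✓ (rhs at j=2)
  i=3: ✓ (rhs at j=3)
  i=4: ✓ (rhs at j=4)
  i=5: ✓ (rhs at j=5)
  i=6: ✓ (rhs at j=6)
  i=7: ✓ (rhs at j=7)
Positions where it holds: {2, 3, 4, 5, 6, 7} → 6.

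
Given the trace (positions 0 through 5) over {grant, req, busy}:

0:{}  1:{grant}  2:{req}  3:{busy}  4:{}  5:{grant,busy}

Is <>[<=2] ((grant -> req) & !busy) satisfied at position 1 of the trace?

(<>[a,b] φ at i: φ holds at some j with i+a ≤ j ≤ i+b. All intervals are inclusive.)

Check ((grant -> req) & !busy) at each j in [1,3]:
  j=1: false
  j=2: true
  j=3: false
Found at j=2 → formula holds.

True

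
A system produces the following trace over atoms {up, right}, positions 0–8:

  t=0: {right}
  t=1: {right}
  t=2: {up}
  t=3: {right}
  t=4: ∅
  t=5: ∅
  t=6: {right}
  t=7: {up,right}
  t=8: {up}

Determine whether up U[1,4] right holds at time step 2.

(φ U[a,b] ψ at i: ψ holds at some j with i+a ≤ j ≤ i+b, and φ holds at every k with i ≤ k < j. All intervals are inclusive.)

Need some j in [3,6] with right, and up at every k in [2,j-1].
  j=3: right holds; up holds at every k in [2,2] → satisfied.

Yes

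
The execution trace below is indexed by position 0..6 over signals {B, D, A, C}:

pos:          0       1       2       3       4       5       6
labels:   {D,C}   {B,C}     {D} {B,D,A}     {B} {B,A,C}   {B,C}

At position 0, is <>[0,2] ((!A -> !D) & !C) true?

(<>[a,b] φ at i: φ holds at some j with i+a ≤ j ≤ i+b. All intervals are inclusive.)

Check ((!A -> !D) & !C) at each j in [0,2]:
  j=0: false
  j=1: false
  j=2: false
No position in the window satisfies it → formula fails.

Does not hold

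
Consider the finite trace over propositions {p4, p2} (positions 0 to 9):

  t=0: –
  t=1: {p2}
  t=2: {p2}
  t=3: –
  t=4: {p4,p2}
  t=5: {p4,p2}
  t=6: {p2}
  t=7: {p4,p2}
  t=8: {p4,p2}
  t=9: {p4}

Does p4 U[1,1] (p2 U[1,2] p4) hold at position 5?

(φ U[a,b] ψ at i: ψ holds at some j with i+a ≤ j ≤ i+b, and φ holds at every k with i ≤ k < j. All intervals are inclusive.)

Holds

Need some j in [6,6] with (p2 U[1,2] p4), and p4 at every k in [5,j-1].
  j=6: (p2 U[1,2] p4) holds; p4 holds at every k in [5,5] → satisfied.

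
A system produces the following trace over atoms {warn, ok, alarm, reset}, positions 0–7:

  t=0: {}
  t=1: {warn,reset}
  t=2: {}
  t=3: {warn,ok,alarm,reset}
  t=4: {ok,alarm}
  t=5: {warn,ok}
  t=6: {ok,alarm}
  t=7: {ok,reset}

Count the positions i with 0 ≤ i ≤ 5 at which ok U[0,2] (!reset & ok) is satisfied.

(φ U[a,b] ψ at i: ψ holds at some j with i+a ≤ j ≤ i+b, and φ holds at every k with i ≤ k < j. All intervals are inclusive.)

3

Evaluate at each i in [0,5]:
  i=0: ✗ (no rhs in [0,2])
  i=1: ✗ (no rhs in [1,3])
  i=2: ✗ (lhs fails at k=2 before rhs at j=4)
  i=3: ✓ (rhs at j=4; lhs holds on [3,3])
  i=4: ✓ (rhs at j=4)
  i=5: ✓ (rhs at j=5)
Positions where it holds: {3, 4, 5} → 3.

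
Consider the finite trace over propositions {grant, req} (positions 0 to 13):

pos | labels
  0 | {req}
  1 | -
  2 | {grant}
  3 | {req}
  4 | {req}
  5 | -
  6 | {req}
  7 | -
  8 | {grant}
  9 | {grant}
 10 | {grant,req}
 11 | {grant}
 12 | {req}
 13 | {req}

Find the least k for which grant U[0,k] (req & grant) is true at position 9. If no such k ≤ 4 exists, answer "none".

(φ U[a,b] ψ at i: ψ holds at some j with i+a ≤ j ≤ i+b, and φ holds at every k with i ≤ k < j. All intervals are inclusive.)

1

Need earliest j ≥ 9 with (req & grant), and grant at every k in [9,j-1].
  j=9: rhs fails.
  j=10: rhs holds; lhs holds on [9,9]. k = 1.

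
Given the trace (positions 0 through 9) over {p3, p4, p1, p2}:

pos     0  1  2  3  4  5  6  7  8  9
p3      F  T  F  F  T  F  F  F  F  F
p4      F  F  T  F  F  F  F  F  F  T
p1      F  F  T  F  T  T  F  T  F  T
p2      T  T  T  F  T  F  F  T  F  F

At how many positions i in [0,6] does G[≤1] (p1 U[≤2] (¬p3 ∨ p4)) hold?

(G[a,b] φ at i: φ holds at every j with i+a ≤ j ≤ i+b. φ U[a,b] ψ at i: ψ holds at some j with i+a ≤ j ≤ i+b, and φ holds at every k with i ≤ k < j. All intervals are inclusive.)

5

Evaluate at each i in [0,6]:
  i=0: ✗ (fails at j=1)
  i=1: ✗ (fails at j=1)
  i=2: ✓ (all of [2,3])
  i=3: ✓ (all of [3,4])
  i=4: ✓ (all of [4,5])
  i=5: ✓ (all of [5,6])
  i=6: ✓ (all of [6,7])
Positions where it holds: {2, 3, 4, 5, 6} → 5.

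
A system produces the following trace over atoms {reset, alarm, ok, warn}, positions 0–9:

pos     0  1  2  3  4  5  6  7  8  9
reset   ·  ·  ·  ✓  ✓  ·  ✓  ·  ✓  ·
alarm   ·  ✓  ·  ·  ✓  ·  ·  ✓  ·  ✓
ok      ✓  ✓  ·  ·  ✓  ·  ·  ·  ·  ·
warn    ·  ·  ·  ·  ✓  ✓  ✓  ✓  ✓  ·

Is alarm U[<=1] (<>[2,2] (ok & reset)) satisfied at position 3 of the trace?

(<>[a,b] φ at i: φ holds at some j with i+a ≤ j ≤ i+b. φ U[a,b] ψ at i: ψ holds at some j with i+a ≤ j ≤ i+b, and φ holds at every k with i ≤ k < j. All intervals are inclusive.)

Need some j in [3,4] with <>[2,2] (ok & reset), and alarm at every k in [3,j-1].
  j=3: <>[2,2] (ok & reset) — fails (none in [5,5]).
  j=4: <>[2,2] (ok & reset) — fails (none in [6,6]).
No j in the window works → until fails.

False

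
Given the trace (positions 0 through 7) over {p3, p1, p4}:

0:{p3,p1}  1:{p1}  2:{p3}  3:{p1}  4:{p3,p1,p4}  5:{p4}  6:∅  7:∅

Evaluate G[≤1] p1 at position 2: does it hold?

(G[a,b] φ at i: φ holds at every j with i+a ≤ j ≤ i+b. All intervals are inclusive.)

False

Check p1 at every j in [2,3]:
  j=2: false
  j=3: true
Fails at j=2 → formula fails.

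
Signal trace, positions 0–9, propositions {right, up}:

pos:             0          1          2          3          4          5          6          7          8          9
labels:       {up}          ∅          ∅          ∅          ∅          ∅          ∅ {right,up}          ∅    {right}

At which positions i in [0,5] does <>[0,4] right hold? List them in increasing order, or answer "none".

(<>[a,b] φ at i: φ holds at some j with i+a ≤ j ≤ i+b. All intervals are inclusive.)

Evaluate at each i in [0,5]:
  i=0: ✗ (none in [0,4])
  i=1: ✗ (none in [1,5])
  i=2: ✗ (none in [2,6])
  i=3: ✓ (witness j=7)
  i=4: ✓ (witness j=7)
  i=5: ✓ (witness j=7)

3, 4, 5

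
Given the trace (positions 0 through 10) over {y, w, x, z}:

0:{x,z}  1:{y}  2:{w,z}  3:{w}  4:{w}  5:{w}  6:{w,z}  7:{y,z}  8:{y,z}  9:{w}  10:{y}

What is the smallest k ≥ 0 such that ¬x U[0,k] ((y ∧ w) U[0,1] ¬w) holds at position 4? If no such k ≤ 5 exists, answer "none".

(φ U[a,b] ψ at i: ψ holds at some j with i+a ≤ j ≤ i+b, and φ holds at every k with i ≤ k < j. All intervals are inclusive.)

3

Need earliest j ≥ 4 with ((y ∧ w) U[0,1] ¬w), and ¬x at every k in [4,j-1].
  j=4: rhs fails.
  j=5: rhs fails.
  j=6: rhs fails.
  j=7: rhs holds; lhs holds on [4,6]. k = 3.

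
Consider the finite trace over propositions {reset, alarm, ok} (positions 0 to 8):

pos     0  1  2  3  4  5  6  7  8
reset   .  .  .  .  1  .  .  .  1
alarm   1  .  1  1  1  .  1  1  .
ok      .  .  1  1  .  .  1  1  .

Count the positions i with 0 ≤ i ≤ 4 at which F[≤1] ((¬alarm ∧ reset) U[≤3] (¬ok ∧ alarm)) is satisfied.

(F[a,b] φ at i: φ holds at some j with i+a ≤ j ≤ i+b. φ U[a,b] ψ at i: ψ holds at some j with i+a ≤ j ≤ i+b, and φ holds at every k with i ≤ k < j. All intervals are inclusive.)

3

Evaluate at each i in [0,4]:
  i=0: ✓ (witness j=0)
  i=1: ✗ (none in [1,2])
  i=2: ✗ (none in [2,3])
  i=3: ✓ (witness j=4)
  i=4: ✓ (witness j=4)
Positions where it holds: {0, 3, 4} → 3.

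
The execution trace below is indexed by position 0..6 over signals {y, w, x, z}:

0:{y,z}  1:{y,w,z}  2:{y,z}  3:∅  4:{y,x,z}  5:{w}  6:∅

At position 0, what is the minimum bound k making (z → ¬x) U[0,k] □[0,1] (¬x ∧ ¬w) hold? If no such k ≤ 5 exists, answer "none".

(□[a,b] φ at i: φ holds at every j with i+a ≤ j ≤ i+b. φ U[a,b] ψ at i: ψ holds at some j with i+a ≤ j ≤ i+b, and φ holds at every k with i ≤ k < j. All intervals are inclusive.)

2

Need earliest j ≥ 0 with □[0,1] (¬x ∧ ¬w), and (z → ¬x) at every k in [0,j-1].
  j=0: rhs fails.
  j=1: rhs fails.
  j=2: rhs holds; lhs holds on [0,1]. k = 2.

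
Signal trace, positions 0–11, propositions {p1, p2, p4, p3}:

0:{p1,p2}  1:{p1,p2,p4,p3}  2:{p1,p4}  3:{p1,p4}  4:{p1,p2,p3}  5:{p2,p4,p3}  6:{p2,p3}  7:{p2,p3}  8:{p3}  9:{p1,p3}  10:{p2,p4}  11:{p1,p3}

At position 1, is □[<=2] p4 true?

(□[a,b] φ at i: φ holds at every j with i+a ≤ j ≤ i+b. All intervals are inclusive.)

True

Check p4 at every j in [1,3]:
  j=1: true
  j=2: true
  j=3: true
All positions satisfy it → formula holds.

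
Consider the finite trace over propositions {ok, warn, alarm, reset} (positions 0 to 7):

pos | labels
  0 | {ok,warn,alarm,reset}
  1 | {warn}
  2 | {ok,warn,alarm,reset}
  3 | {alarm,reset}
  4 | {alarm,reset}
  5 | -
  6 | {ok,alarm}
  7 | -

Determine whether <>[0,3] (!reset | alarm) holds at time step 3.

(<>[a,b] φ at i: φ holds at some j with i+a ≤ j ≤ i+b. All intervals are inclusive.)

Yes

Check (!reset | alarm) at each j in [3,6]:
  j=3: true
  j=4: true
  j=5: true
  j=6: true
Found at j=3 → formula holds.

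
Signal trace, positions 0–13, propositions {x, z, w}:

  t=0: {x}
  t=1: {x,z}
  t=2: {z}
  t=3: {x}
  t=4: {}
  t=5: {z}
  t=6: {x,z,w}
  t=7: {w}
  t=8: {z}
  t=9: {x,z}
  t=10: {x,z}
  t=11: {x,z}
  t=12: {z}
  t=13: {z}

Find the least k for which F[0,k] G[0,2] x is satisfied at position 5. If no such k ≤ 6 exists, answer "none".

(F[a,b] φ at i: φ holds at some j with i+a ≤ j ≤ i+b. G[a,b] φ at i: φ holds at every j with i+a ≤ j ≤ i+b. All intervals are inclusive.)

Scan j = 5,6,… for G[0,2] x:
  j=5: fails
  j=6: fails
  j=7: fails
  j=8: fails
  j=9: holds
First hit at j=9, so smallest k = 9-5 = 4.

4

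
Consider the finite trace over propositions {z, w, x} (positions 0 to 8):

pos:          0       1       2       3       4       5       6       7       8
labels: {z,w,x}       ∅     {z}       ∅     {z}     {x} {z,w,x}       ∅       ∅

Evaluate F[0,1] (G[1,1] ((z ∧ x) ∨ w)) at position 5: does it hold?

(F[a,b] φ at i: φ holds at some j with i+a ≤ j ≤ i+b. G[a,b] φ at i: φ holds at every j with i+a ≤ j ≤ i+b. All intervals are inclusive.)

Check G[1,1] ((z ∧ x) ∨ w) at each j in [5,6]:
  j=5: holds on [6,6]
  j=6: fails at 7
Found at j=5 → formula holds.

Yes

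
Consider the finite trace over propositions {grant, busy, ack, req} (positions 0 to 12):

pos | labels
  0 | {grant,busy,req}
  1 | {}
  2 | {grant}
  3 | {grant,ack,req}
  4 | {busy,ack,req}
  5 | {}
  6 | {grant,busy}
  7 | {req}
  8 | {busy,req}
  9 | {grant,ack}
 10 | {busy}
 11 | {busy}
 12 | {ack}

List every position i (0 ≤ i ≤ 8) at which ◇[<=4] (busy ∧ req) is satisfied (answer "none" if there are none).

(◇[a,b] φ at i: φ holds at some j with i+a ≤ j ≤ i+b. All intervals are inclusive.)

0, 1, 2, 3, 4, 5, 6, 7, 8

Evaluate at each i in [0,8]:
  i=0: ✓ (witness j=0)
  i=1: ✓ (witness j=4)
  i=2: ✓ (witness j=4)
  i=3: ✓ (witness j=4)
  i=4: ✓ (witness j=4)
  i=5: ✓ (witness j=8)
  i=6: ✓ (witness j=8)
  i=7: ✓ (witness j=8)
  i=8: ✓ (witness j=8)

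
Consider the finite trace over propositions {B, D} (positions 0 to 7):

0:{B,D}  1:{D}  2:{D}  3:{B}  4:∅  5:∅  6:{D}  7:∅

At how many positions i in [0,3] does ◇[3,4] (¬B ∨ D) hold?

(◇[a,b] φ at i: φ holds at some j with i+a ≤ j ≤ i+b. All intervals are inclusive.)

Evaluate at each i in [0,3]:
  i=0: ✓ (witness j=4)
  i=1: ✓ (witness j=4)
  i=2: ✓ (witness j=5)
  i=3: ✓ (witness j=6)
Positions where it holds: {0, 1, 2, 3} → 4.

4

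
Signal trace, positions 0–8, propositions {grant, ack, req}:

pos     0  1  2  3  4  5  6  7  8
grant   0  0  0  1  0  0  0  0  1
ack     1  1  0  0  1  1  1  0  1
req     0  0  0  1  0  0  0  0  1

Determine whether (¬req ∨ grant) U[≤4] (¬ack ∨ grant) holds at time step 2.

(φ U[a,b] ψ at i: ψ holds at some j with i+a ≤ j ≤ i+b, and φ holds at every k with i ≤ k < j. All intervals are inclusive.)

Need some j in [2,6] with (¬ack ∨ grant), and (¬req ∨ grant) at every k in [2,j-1].
  j=2: (¬ack ∨ grant) holds; no prefix to check → satisfied.

Holds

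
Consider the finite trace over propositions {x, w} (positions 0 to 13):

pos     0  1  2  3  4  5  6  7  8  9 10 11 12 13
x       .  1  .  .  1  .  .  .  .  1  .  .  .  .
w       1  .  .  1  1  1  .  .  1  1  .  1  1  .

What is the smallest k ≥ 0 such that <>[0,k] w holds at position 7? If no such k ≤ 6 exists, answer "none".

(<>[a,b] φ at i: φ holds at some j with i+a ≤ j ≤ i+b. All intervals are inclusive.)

1

Scan j = 7,8,… for w:
  j=7: fails
  j=8: holds
First hit at j=8, so smallest k = 8-7 = 1.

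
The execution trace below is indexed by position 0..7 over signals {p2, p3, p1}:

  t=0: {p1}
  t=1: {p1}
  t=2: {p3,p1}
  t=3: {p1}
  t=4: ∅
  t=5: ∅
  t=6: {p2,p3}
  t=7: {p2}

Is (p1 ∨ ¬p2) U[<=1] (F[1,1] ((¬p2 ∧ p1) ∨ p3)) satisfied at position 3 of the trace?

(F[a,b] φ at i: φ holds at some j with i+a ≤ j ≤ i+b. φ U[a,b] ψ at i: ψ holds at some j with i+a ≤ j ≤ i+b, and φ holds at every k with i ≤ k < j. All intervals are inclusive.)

No

Need some j in [3,4] with F[1,1] ((¬p2 ∧ p1) ∨ p3), and (p1 ∨ ¬p2) at every k in [3,j-1].
  j=3: F[1,1] ((¬p2 ∧ p1) ∨ p3) — fails (none in [4,4]).
  j=4: F[1,1] ((¬p2 ∧ p1) ∨ p3) — fails (none in [5,5]).
No j in the window works → until fails.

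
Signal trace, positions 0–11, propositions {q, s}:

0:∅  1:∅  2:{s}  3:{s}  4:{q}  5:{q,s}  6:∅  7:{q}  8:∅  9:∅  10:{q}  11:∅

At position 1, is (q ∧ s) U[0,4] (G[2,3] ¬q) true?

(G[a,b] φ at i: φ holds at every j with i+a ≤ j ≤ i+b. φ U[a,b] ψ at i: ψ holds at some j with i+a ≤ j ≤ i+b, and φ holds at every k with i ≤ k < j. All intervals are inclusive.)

Need some j in [1,5] with G[2,3] ¬q, and (q ∧ s) at every k in [1,j-1].
  j=1: G[2,3] ¬q — fails at 4.
  j=2: G[2,3] ¬q — fails at 4.
  j=3: G[2,3] ¬q — fails at 5.
  j=4: G[2,3] ¬q — fails at 7.
  j=5: G[2,3] ¬q — fails at 7.
No j in the window works → until fails.

No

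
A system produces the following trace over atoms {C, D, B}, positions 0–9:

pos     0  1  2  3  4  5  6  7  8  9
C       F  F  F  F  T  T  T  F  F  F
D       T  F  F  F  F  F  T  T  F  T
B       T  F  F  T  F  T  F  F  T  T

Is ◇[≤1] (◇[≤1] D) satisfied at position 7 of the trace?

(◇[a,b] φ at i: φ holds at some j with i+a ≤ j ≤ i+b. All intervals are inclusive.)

Check ◇[≤1] D at each j in [7,8]:
  j=7: holds (witness at 7)
  j=8: holds (witness at 9)
Found at j=7 → formula holds.

Holds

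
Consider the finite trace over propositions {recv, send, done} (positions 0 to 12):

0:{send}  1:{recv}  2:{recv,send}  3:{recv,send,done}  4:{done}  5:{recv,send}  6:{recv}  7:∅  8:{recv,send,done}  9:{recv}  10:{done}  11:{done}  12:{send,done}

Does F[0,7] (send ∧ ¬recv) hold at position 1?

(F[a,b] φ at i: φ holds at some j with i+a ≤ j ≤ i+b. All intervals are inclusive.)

Check (send ∧ ¬recv) at each j in [1,8]:
  j=1: false
  j=2: false
  j=3: false
  j=4: false
  j=5: false
  j=6: false
  j=7: false
  j=8: false
No position in the window satisfies it → formula fails.

No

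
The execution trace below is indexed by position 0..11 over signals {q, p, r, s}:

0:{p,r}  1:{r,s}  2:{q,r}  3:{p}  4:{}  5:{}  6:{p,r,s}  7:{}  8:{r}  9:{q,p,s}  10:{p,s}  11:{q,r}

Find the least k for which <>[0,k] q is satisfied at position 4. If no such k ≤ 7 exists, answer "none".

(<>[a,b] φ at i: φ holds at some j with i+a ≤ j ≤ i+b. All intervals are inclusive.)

Scan j = 4,5,… for q:
  j=4: fails
  j=5: fails
  j=6: fails
  j=7: fails
  j=8: fails
  j=9: holds
First hit at j=9, so smallest k = 9-4 = 5.

5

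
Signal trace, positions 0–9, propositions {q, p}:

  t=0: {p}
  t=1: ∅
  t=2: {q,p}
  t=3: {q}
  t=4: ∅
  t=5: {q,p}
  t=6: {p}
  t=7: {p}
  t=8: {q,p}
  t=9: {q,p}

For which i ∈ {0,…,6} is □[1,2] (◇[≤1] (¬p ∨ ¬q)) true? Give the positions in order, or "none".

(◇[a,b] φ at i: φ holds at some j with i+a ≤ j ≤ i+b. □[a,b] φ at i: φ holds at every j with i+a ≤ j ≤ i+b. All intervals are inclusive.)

Evaluate at each i in [0,6]:
  i=0: ✓ (all of [1,2])
  i=1: ✓ (all of [2,3])
  i=2: ✓ (all of [3,4])
  i=3: ✓ (all of [4,5])
  i=4: ✓ (all of [5,6])
  i=5: ✓ (all of [6,7])
  i=6: ✗ (fails at j=8)

0, 1, 2, 3, 4, 5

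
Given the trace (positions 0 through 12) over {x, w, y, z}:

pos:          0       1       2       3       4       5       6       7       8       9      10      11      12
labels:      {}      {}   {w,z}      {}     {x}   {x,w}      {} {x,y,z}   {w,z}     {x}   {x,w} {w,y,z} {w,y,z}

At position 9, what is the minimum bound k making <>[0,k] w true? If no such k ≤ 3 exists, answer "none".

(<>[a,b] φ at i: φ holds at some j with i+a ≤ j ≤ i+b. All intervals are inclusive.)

Scan j = 9,10,… for w:
  j=9: fails
  j=10: holds
First hit at j=10, so smallest k = 10-9 = 1.

1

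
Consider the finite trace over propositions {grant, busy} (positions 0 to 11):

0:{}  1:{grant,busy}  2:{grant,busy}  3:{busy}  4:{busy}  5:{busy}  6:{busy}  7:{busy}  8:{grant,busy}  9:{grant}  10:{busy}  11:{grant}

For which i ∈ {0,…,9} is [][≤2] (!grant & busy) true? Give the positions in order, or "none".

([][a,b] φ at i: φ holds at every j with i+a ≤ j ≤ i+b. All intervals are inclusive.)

3, 4, 5

Evaluate at each i in [0,9]:
  i=0: ✗ (fails at j=0)
  i=1: ✗ (fails at j=1)
  i=2: ✗ (fails at j=2)
  i=3: ✓ (all of [3,5])
  i=4: ✓ (all of [4,6])
  i=5: ✓ (all of [5,7])
  i=6: ✗ (fails at j=8)
  i=7: ✗ (fails at j=8)
  i=8: ✗ (fails at j=8)
  i=9: ✗ (fails at j=9)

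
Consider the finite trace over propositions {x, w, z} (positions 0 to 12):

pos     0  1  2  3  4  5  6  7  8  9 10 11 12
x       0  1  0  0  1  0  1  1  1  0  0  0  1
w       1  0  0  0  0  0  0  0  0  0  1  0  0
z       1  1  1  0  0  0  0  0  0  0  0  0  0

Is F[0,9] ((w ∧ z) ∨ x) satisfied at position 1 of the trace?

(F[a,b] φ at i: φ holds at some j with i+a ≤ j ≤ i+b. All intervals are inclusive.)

Check ((w ∧ z) ∨ x) at each j in [1,10]:
  j=1: true
  j=2: false
  j=3: false
  j=4: true
  j=5: false
  j=6: true
  j=7: true
  j=8: true
  j=9: false
  j=10: false
Found at j=1 → formula holds.

Yes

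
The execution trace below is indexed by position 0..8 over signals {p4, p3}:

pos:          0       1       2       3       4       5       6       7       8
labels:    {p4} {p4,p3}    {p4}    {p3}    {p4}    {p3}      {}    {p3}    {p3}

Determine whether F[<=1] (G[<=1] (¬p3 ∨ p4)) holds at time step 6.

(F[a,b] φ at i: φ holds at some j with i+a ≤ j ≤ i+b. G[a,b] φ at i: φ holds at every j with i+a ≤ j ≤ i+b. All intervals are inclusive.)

Check G[<=1] (¬p3 ∨ p4) at each j in [6,7]:
  j=6: fails at 7
  j=7: fails at 7
No position in the window satisfies it → formula fails.

Does not hold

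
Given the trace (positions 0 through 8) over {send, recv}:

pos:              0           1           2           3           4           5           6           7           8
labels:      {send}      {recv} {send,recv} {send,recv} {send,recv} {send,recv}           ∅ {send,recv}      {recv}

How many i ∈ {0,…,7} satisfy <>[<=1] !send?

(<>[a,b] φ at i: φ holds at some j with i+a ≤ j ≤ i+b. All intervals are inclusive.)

Evaluate at each i in [0,7]:
  i=0: ✓ (witness j=1)
  i=1: ✓ (witness j=1)
  i=2: ✗ (none in [2,3])
  i=3: ✗ (none in [3,4])
  i=4: ✗ (none in [4,5])
  i=5: ✓ (witness j=6)
  i=6: ✓ (witness j=6)
  i=7: ✓ (witness j=8)
Positions where it holds: {0, 1, 5, 6, 7} → 5.

5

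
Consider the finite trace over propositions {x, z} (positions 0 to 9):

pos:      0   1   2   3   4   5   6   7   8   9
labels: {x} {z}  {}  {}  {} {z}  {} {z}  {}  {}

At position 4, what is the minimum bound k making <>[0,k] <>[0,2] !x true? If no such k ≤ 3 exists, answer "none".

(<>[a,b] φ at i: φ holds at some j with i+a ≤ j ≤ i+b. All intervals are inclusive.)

Scan j = 4,5,… for <>[0,2] !x:
  j=4: holds
First hit at j=4, so smallest k = 4-4 = 0.

0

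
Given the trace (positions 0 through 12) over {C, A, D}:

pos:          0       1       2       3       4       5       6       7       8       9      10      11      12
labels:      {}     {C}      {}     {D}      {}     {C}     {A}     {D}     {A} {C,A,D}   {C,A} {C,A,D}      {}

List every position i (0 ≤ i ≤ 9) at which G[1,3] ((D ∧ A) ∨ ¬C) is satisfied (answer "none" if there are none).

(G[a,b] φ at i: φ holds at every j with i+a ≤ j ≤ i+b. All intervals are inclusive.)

Evaluate at each i in [0,9]:
  i=0: ✗ (fails at j=1)
  i=1: ✓ (all of [2,4])
  i=2: ✗ (fails at j=5)
  i=3: ✗ (fails at j=5)
  i=4: ✗ (fails at j=5)
  i=5: ✓ (all of [6,8])
  i=6: ✓ (all of [7,9])
  i=7: ✗ (fails at j=10)
  i=8: ✗ (fails at j=10)
  i=9: ✗ (fails at j=10)

1, 5, 6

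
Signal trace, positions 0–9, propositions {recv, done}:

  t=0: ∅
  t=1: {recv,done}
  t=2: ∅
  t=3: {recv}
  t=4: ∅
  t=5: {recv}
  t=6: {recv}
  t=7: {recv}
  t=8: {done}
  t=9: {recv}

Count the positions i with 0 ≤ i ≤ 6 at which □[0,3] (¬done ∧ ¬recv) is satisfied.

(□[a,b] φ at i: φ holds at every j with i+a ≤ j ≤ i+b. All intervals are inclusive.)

0

Evaluate at each i in [0,6]:
  i=0: ✗ (fails at j=1)
  i=1: ✗ (fails at j=1)
  i=2: ✗ (fails at j=3)
  i=3: ✗ (fails at j=3)
  i=4: ✗ (fails at j=5)
  i=5: ✗ (fails at j=5)
  i=6: ✗ (fails at j=6)
Positions where it holds: {} → 0.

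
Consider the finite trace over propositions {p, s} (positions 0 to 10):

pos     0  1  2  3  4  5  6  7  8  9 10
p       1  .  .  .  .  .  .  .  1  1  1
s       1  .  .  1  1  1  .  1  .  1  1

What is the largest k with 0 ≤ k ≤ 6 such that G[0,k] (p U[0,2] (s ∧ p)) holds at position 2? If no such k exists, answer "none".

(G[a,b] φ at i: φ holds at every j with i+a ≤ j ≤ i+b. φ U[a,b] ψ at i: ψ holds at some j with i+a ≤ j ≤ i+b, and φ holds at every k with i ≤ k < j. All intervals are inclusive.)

none

(p U[0,2] (s ∧ p)) must hold from j=2 onward; find where it first fails.
  j=2: fails → no k works.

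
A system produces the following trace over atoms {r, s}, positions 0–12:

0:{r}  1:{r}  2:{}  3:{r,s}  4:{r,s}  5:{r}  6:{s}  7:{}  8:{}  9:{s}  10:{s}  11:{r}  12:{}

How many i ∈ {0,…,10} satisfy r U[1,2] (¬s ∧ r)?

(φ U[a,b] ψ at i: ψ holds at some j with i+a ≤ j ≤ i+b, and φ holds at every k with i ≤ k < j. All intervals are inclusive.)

Evaluate at each i in [0,10]:
  i=0: ✓ (rhs at j=1; lhs holds on [0,0])
  i=1: ✗ (no rhs in [2,3])
  i=2: ✗ (no rhs in [3,4])
  i=3: ✓ (rhs at j=5; lhs holds on [3,4])
  i=4: ✓ (rhs at j=5; lhs holds on [4,4])
  i=5: ✗ (no rhs in [6,7])
  i=6: ✗ (no rhs in [7,8])
  i=7: ✗ (no rhs in [8,9])
  i=8: ✗ (no rhs in [9,10])
  i=9: ✗ (lhs fails at k=9 before rhs at j=11)
  i=10: ✗ (lhs fails at k=10 before rhs at j=11)
Positions where it holds: {0, 3, 4} → 3.

3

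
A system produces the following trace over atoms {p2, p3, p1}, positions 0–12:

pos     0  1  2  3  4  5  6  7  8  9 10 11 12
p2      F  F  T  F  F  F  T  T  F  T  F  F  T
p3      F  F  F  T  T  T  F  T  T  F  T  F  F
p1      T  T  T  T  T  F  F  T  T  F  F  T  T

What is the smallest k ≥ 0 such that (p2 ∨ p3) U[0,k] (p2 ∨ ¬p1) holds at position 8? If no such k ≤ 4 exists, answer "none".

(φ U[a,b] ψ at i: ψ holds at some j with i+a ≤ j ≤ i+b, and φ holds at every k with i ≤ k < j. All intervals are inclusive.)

1

Need earliest j ≥ 8 with (p2 ∨ ¬p1), and (p2 ∨ p3) at every k in [8,j-1].
  j=8: rhs fails.
  j=9: rhs holds; lhs holds on [8,8]. k = 1.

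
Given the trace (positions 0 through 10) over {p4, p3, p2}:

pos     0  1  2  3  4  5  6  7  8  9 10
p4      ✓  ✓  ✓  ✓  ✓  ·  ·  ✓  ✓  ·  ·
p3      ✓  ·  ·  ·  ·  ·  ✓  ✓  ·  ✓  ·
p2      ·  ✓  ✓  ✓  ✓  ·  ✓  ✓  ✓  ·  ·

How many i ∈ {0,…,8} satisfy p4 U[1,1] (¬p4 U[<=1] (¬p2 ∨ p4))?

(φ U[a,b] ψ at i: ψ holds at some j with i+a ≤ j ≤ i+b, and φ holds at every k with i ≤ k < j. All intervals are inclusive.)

7

Evaluate at each i in [0,8]:
  i=0: ✓ (rhs at j=1; lhs holds on [0,0])
  i=1: ✓ (rhs at j=2; lhs holds on [1,1])
  i=2: ✓ (rhs at j=3; lhs holds on [2,2])
  i=3: ✓ (rhs at j=4; lhs holds on [3,3])
  i=4: ✓ (rhs at j=5; lhs holds on [4,4])
  i=5: ✗ (lhs fails at k=5 before rhs at j=6)
  i=6: ✗ (lhs fails at k=6 before rhs at j=7)
  i=7: ✓ (rhs at j=8; lhs holds on [7,7])
  i=8: ✓ (rhs at j=9; lhs holds on [8,8])
Positions where it holds: {0, 1, 2, 3, 4, 7, 8} → 7.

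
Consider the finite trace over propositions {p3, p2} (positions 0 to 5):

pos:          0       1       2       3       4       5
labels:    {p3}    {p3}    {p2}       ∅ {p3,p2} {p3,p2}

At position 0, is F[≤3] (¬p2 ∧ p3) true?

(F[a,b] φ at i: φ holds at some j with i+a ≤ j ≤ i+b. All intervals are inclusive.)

Yes

Check (¬p2 ∧ p3) at each j in [0,3]:
  j=0: true
  j=1: true
  j=2: false
  j=3: false
Found at j=0 → formula holds.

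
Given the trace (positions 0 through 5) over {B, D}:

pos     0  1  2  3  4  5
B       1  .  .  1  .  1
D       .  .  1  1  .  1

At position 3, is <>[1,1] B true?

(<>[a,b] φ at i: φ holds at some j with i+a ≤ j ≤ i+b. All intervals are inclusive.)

No

Check B at each j in [4,4]:
  j=4: false
No position in the window satisfies it → formula fails.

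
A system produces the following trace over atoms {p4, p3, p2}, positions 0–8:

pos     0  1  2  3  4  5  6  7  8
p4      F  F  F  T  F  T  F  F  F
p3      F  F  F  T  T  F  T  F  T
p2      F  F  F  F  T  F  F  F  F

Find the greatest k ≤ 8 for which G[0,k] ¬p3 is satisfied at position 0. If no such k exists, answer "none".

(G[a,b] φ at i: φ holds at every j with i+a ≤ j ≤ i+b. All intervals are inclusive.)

¬p3 must hold from j=0 onward; find where it first fails.
  j=0: holds
  j=1: holds
  j=2: holds
  j=3: fails
Holds on [0,2], so largest k = 2.

2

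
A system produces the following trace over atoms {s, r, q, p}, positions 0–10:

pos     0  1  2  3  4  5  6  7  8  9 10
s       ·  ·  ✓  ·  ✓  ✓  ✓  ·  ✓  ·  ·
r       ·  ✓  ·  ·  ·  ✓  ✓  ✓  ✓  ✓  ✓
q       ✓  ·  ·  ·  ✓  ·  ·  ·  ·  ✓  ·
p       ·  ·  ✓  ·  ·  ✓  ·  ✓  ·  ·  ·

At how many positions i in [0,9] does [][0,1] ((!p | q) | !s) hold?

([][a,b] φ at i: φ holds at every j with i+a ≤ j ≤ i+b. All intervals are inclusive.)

6

Evaluate at each i in [0,9]:
  i=0: ✓ (all of [0,1])
  i=1: ✗ (fails at j=2)
  i=2: ✗ (fails at j=2)
  i=3: ✓ (all of [3,4])
  i=4: ✗ (fails at j=5)
  i=5: ✗ (fails at j=5)
  i=6: ✓ (all of [6,7])
  i=7: ✓ (all of [7,8])
  i=8: ✓ (all of [8,9])
  i=9: ✓ (all of [9,10])
Positions where it holds: {0, 3, 6, 7, 8, 9} → 6.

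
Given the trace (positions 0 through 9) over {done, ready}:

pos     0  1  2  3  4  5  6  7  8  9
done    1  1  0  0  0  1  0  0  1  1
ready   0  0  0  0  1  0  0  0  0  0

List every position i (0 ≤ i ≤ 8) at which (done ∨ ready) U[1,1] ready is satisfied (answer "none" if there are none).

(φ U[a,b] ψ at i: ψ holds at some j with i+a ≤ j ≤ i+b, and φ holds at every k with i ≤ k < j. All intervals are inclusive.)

Evaluate at each i in [0,8]:
  i=0: ✗ (no rhs in [1,1])
  i=1: ✗ (no rhs in [2,2])
  i=2: ✗ (no rhs in [3,3])
  i=3: ✗ (lhs fails at k=3 before rhs at j=4)
  i=4: ✗ (no rhs in [5,5])
  i=5: ✗ (no rhs in [6,6])
  i=6: ✗ (no rhs in [7,7])
  i=7: ✗ (no rhs in [8,8])
  i=8: ✗ (no rhs in [9,9])

none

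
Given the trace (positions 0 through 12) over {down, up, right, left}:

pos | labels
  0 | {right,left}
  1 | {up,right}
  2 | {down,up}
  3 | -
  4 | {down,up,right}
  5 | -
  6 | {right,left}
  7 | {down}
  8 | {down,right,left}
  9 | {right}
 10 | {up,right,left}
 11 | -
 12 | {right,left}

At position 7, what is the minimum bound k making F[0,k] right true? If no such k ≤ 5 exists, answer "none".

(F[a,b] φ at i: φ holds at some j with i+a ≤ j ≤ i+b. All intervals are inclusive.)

1

Scan j = 7,8,… for right:
  j=7: fails
  j=8: holds
First hit at j=8, so smallest k = 8-7 = 1.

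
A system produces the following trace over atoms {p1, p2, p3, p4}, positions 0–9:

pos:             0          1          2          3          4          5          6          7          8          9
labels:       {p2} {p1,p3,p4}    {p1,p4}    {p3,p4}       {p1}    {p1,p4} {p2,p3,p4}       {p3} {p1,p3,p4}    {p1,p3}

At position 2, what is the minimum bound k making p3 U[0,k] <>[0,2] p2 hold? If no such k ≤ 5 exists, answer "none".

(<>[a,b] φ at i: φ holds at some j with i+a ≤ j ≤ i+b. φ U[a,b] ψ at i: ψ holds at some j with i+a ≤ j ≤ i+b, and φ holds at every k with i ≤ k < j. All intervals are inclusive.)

none

Need earliest j ≥ 2 with <>[0,2] p2, and p3 at every k in [2,j-1].
  j=2: rhs fails.
  j=3: rhs fails.
  j=4: rhs holds but lhs fails at k=2.
  j=5: rhs holds but lhs fails at k=2.
  j=6: rhs holds but lhs fails at k=2.
  j=7: rhs fails.
No witness within the range → none.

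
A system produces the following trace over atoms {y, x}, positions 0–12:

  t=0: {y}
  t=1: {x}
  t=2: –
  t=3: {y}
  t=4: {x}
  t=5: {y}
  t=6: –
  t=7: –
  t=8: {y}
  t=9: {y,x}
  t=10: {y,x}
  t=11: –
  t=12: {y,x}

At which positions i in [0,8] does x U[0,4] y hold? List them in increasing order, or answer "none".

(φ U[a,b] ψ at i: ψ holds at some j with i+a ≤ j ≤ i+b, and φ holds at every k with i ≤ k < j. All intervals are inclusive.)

Evaluate at each i in [0,8]:
  i=0: ✓ (rhs at j=0)
  i=1: ✗ (lhs fails at k=2 before rhs at j=3)
  i=2: ✗ (lhs fails at k=2 before rhs at j=3)
  i=3: ✓ (rhs at j=3)
  i=4: ✓ (rhs at j=5; lhs holds on [4,4])
  i=5: ✓ (rhs at j=5)
  i=6: ✗ (lhs fails at k=6 before rhs at j=8)
  i=7: ✗ (lhs fails at k=7 before rhs at j=8)
  i=8: ✓ (rhs at j=8)

0, 3, 4, 5, 8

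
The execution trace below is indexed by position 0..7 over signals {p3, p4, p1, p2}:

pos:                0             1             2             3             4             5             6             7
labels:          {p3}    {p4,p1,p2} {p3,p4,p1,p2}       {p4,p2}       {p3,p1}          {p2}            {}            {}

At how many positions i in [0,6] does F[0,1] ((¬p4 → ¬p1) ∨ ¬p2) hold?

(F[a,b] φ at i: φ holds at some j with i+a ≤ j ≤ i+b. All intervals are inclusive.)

Evaluate at each i in [0,6]:
  i=0: ✓ (witness j=0)
  i=1: ✓ (witness j=1)
  i=2: ✓ (witness j=2)
  i=3: ✓ (witness j=3)
  i=4: ✓ (witness j=4)
  i=5: ✓ (witness j=5)
  i=6: ✓ (witness j=6)
Positions where it holds: {0, 1, 2, 3, 4, 5, 6} → 7.

7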